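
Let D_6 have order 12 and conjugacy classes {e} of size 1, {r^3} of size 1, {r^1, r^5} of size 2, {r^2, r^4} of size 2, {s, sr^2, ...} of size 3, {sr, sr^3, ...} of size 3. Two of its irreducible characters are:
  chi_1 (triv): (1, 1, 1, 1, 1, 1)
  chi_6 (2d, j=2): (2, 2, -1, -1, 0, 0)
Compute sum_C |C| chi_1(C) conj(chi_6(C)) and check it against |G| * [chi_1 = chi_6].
Sum = 0; so <chi_1, chi_6> = 0 (distinct irreducibles are orthogonal).

Why: Compute term by term over conjugacy classes (|C| * chi_1(C) * conj(chi_6(C))):
  1*(1)*conj(2) + 1*(1)*conj(2) + 2*(1)*conj(-1) + 2*(1)*conj(-1) + 3*(1)*conj(0) + 3*(1)*conj(0)
  = (2) + (2) + (-2) + (-2) + (0) + (0)
  = 0.
Dividing by |G| = 12 gives 0/12 = 0, matching the row-orthogonality relation <chi_1, chi_6> = [chi_1 = chi_6].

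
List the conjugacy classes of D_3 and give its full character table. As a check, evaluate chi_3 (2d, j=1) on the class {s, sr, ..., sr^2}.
Conjugacy classes: {e} of size 1, {r^1, r^2} of size 2, {s, sr, ..., sr^2} of size 3.
Character table:
  irrep \ class              {e} (size 1)  {r^1, r^2} (size 2)  {s, sr, ..., sr^2} (size 3)
  chi_1 (triv)               1             1                    1                          
  chi_2 (sign: r->1, s->-1)  1             1                    -1                         
  chi_3 (2d, j=1)            2             -1                   0                          

Spot check: chi_3 (2d, j=1) on {s, sr, ..., sr^2} = 0.

Proof sketch: D_3 has order 2*3 = 6 with 3 conjugacy classes, hence 3 irreducibles. Sum of squared dims 1 + 1 + 4 = 6 = |G|. Linear characters come from the abelianisation; the 2-dimensional irreps have character r^k -> 2*cos(2*pi*j*k/3), reflections -> 0.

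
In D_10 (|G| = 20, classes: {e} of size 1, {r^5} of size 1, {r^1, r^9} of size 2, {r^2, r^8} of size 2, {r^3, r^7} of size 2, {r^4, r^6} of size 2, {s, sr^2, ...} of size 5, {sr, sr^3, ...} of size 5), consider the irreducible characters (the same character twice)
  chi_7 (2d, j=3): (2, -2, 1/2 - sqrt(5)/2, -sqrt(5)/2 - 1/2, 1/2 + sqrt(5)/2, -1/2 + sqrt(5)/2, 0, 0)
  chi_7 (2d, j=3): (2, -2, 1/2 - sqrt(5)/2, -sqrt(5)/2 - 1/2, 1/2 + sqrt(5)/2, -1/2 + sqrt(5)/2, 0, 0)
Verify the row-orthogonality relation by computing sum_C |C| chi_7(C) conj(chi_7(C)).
Sum = 20 = |G| = 20; so <chi_7, chi_7> = 1 (norm-1 confirms irreducibility).

Why: Compute term by term over conjugacy classes (|C| * chi_7(C) * conj(chi_7(C))):
  1*(2)*conj(2) + 1*(-2)*conj(-2) + 2*(1/2 - sqrt(5)/2)*conj(1/2 - sqrt(5)/2) + 2*(-sqrt(5)/2 - 1/2)*conj(-sqrt(5)/2 - 1/2) + 2*(1/2 + sqrt(5)/2)*conj(1/2 + sqrt(5)/2) + 2*(-1/2 + sqrt(5)/2)*conj(-1/2 + sqrt(5)/2) + 5*(0)*conj(0) + 5*(0)*conj(0)
  = (4) + (4) + (3 - sqrt(5)) + (sqrt(5) + 3) + (sqrt(5) + 3) + (3 - sqrt(5)) + (0) + (0)
  = 20.
Dividing by |G| = 20 gives 20/20 = 1, matching the row-orthogonality relation <chi_7, chi_7> = [chi_7 = chi_7].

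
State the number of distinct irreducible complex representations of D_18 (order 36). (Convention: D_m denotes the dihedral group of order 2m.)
12

Why: The number of irreducible complex representations of a finite group equals its number of conjugacy classes. D_18 has 12 conjugacy classes (n/2 + 3 for n even), so D_18 (order 36) has exactly 12 irreducible complex representations.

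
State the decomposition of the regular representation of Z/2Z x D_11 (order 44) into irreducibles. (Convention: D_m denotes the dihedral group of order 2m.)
Each irreducible V_i of dimension d_i appears with multiplicity d_i, i.e. rho_reg = (direct sum over all irreducibles V_i) d_i V_i. The irreducible dimensions for Z/2Z x D_11 are 1, 1, 1, 1, 2, 2, 2, 2, 2, 2, 2, 2, 2, 2: 4 irreducibles of dimension 1, each with multiplicity 1; 10 irreducibles of dimension 2, each with multiplicity 2. Total dimension 4*1*1 + 10*2*2 = 44 = |G|.

Argument: General theorem: in the regular representation of a finite group G, each irreducible appears with multiplicity equal to its dimension. Check: dim(rho_reg) = sum d_i^2 = 1 + 1 + 1 + 1 + 4 + 4 + 4 + 4 + 4 + 4 + 4 + 4 + 4 + 4 = 44 = |G|.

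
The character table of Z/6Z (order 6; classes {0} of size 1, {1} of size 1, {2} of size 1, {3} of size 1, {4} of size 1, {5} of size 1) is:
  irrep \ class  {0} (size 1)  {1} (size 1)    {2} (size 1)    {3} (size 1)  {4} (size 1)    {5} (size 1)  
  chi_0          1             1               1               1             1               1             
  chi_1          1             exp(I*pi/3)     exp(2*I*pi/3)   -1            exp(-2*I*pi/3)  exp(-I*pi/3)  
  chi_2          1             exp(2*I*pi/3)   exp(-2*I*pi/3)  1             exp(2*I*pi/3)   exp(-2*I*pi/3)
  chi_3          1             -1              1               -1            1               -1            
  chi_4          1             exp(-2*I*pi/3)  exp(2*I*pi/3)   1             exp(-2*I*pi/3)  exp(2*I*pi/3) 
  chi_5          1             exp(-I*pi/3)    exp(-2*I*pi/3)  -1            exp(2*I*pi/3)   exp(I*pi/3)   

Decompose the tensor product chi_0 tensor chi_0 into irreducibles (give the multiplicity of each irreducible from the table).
chi_0 tensor chi_0 = chi_0 (all other irreducibles have multiplicity 0).

Reasoning: The character of a tensor product is the pointwise product (chi_0 * chi_0)(C) = chi_0(C) * chi_0(C):
  {0}: (1)*(1), {1}: (1)*(1), {2}: (1)*(1), {3}: (1)*(1), {4}: (1)*(1), {5}: (1)*(1)
so (chi_0 * chi_0) takes values
  {0} -> 1, {1} -> 1, {2} -> 1, {3} -> 1, {4} -> 1, {5} -> 1.
Now take the inner product of this character with each irreducible chi from the table, <chi_0*chi_0, chi> = (1/6) sum_C |C| (chi_0*chi_0)(C) conj(chi(C)):
  <chi_0*chi_0, chi_0> = (1/6)[1*(1)*conj(1) + 1*(1)*conj(1) + 1*(1)*conj(1) + 1*(1)*conj(1) + 1*(1)*conj(1) + 1*(1)*conj(1)]
      = (1/6)[(1) + (1) + (1) + (1) + (1) + (1)] = 6/6 = 1
  <chi_0*chi_0, chi_1> = (1/6)[1*(1)*conj(1) + 1*(1)*conj(exp(I*pi/3)) + 1*(1)*conj(exp(2*I*pi/3)) + 1*(1)*conj(-1) + 1*(1)*conj(exp(-2*I*pi/3)) + 1*(1)*conj(exp(-I*pi/3))]
      = (1/6)[(1) + (exp(-I*pi/3)) + (exp(-2*I*pi/3)) + (-1) + (exp(2*I*pi/3)) + (exp(I*pi/3))] = 0/6 = 0
  <chi_0*chi_0, chi_2> = (1/6)[1*(1)*conj(1) + 1*(1)*conj(exp(2*I*pi/3)) + 1*(1)*conj(exp(-2*I*pi/3)) + 1*(1)*conj(1) + 1*(1)*conj(exp(2*I*pi/3)) + 1*(1)*conj(exp(-2*I*pi/3))]
      = (1/6)[(1) + (exp(-2*I*pi/3)) + (exp(2*I*pi/3)) + (1) + (exp(-2*I*pi/3)) + (exp(2*I*pi/3))] = 0/6 = 0
  <chi_0*chi_0, chi_3> = (1/6)[1*(1)*conj(1) + 1*(1)*conj(-1) + 1*(1)*conj(1) + 1*(1)*conj(-1) + 1*(1)*conj(1) + 1*(1)*conj(-1)]
      = (1/6)[(1) + (-1) + (1) + (-1) + (1) + (-1)] = 0/6 = 0
  <chi_0*chi_0, chi_4> = (1/6)[1*(1)*conj(1) + 1*(1)*conj(exp(-2*I*pi/3)) + 1*(1)*conj(exp(2*I*pi/3)) + 1*(1)*conj(1) + 1*(1)*conj(exp(-2*I*pi/3)) + 1*(1)*conj(exp(2*I*pi/3))]
      = (1/6)[(1) + (exp(2*I*pi/3)) + (exp(-2*I*pi/3)) + (1) + (exp(2*I*pi/3)) + (exp(-2*I*pi/3))] = 0/6 = 0
  <chi_0*chi_0, chi_5> = (1/6)[1*(1)*conj(1) + 1*(1)*conj(exp(-I*pi/3)) + 1*(1)*conj(exp(-2*I*pi/3)) + 1*(1)*conj(-1) + 1*(1)*conj(exp(2*I*pi/3)) + 1*(1)*conj(exp(I*pi/3))]
      = (1/6)[(1) + (exp(I*pi/3)) + (exp(2*I*pi/3)) + (-1) + (exp(-2*I*pi/3)) + (exp(-I*pi/3))] = 0/6 = 0
(Exp terms are combined using exp(i*s)*conj(exp(i*t)) = exp(i*(s-t)), and sums of them are collapsed using the identity that for every m > 1 the m distinct m-th roots of unity sum to 0, e.g. 1 + exp(2*I*pi/3) + exp(-2*I*pi/3) = 0.)
Hence the multiplicities are chi_0: 1. Dimension check: dim(chi_0)*dim(chi_0) = 1*1 = 1 and sum (mult * dim) = 1*1 = 1.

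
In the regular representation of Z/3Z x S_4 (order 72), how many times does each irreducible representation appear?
Each irreducible V_i of dimension d_i appears with multiplicity d_i, i.e. rho_reg = (direct sum over all irreducibles V_i) d_i V_i. The irreducible dimensions for Z/3Z x S_4 are 1, 1, 1, 1, 1, 1, 2, 2, 2, 3, 3, 3, 3, 3, 3: 6 irreducibles of dimension 1, each with multiplicity 1; 3 irreducibles of dimension 2, each with multiplicity 2; 6 irreducibles of dimension 3, each with multiplicity 3. Total dimension 6*1*1 + 3*2*2 + 6*3*3 = 72 = |G|.

Solution. General theorem: in the regular representation of a finite group G, each irreducible appears with multiplicity equal to its dimension. Check: dim(rho_reg) = sum d_i^2 = 1 + 1 + 1 + 1 + 1 + 1 + 4 + 4 + 4 + 9 + 9 + 9 + 9 + 9 + 9 = 72 = |G|.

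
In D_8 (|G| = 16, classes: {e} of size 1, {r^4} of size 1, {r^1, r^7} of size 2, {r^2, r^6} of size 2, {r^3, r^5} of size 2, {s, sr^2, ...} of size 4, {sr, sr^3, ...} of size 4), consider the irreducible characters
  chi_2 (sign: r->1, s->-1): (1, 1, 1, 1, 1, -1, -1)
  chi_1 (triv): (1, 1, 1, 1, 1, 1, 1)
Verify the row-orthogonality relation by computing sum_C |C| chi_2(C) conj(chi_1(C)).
Sum = 0; so <chi_2, chi_1> = 0 (distinct irreducibles are orthogonal).

Working: Compute term by term over conjugacy classes (|C| * chi_2(C) * conj(chi_1(C))):
  1*(1)*conj(1) + 1*(1)*conj(1) + 2*(1)*conj(1) + 2*(1)*conj(1) + 2*(1)*conj(1) + 4*(-1)*conj(1) + 4*(-1)*conj(1)
  = (1) + (1) + (2) + (2) + (2) + (-4) + (-4)
  = 0.
Dividing by |G| = 16 gives 0/16 = 0, matching the row-orthogonality relation <chi_2, chi_1> = [chi_2 = chi_1].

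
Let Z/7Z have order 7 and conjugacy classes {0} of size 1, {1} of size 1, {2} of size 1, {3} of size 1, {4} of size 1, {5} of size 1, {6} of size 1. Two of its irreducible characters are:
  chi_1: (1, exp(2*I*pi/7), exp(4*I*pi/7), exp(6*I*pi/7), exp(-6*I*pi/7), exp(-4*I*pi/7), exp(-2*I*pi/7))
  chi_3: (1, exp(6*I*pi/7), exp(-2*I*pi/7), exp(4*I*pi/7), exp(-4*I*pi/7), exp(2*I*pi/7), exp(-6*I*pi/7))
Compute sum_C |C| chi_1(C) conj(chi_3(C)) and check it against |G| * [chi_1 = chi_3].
Sum = 0; so <chi_1, chi_3> = 0 (distinct irreducibles are orthogonal).

Solution. Compute term by term over conjugacy classes (|C| * chi_1(C) * conj(chi_3(C))):
  1*(1)*conj(1) + 1*(exp(2*I*pi/7))*conj(exp(6*I*pi/7)) + 1*(exp(4*I*pi/7))*conj(exp(-2*I*pi/7)) + 1*(exp(6*I*pi/7))*conj(exp(4*I*pi/7)) + 1*(exp(-6*I*pi/7))*conj(exp(-4*I*pi/7)) + 1*(exp(-4*I*pi/7))*conj(exp(2*I*pi/7)) + 1*(exp(-2*I*pi/7))*conj(exp(-6*I*pi/7))
  = (1) + (exp(-4*I*pi/7)) + (exp(6*I*pi/7)) + (exp(2*I*pi/7)) + (exp(-2*I*pi/7)) + (exp(-6*I*pi/7)) + (exp(4*I*pi/7))
  = 0.
(Exp terms are combined using exp(i*s)*conj(exp(i*t)) = exp(i*(s-t)), and sums of them are collapsed using the identity that for every m > 1 the m distinct m-th roots of unity sum to 0, e.g. 1 + exp(2*I*pi/3) + exp(-2*I*pi/3) = 0.)
Dividing by |G| = 7 gives 0/7 = 0, matching the row-orthogonality relation <chi_1, chi_3> = [chi_1 = chi_3].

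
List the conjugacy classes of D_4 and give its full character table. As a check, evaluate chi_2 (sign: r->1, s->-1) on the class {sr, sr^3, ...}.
Conjugacy classes: {e} of size 1, {r^2} of size 1, {r^1, r^3} of size 2, {s, sr^2, ...} of size 2, {sr, sr^3, ...} of size 2.
Character table:
  irrep \ class              {e} (size 1)  {r^2} (size 1)  {r^1, r^3} (size 2)  {s, sr^2, ...} (size 2)  {sr, sr^3, ...} (size 2)
  chi_1 (triv)               1             1               1                    1                        1                       
  chi_2 (sign: r->1, s->-1)  1             1               1                    -1                       -1                      
  chi_3 (r->-1, s->1)        1             1               -1                   1                        -1                      
  chi_4 (r->-1, s->-1)       1             1               -1                   -1                       1                       
  chi_5 (2d, j=1)            2             -2              0                    0                        0                       

Spot check: chi_2 (sign: r->1, s->-1) on {sr, sr^3, ...} = -1.

Proof sketch: D_4 has order 2*4 = 8 with 5 conjugacy classes, hence 5 irreducibles. Sum of squared dims 1 + 1 + 1 + 1 + 4 = 8 = |G|. Linear characters come from the abelianisation; the 2-dimensional irreps have character r^k -> 2*cos(2*pi*j*k/4), reflections -> 0.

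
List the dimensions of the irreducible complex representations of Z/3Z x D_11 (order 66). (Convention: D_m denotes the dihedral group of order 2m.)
Dimensions: 1, 1, 1, 1, 1, 1, 2, 2, 2, 2, 2, 2, 2, 2, 2, 2, 2, 2, 2, 2, 2

Working: There are 21 irreducibles (= number of conjugacy classes). Their dimensions d_i satisfy sum d_i^2 = |G| = 66: 1 + 1 + 1 + 1 + 1 + 1 + 4 + 4 + 4 + 4 + 4 + 4 + 4 + 4 + 4 + 4 + 4 + 4 + 4 + 4 + 4 = 66. (For the product with Z/3Z: each of the 3 1-dim characters of Z/3Z tensors with each irrep of D_11, giving 3 copies of each D_11-dimension.)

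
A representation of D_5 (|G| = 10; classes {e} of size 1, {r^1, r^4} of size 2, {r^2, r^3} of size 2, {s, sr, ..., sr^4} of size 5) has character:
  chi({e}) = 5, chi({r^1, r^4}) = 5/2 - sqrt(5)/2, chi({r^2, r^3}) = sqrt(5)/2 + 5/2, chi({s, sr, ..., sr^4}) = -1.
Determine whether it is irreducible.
Not irreducible (reducible): <chi, chi> = 6 > 1.

Why: <chi, chi> = (1/|G|) sum_C |C| * |chi(C)|^2 = (1/10)[1*|5|^2 + 2*|5/2 - sqrt(5)/2|^2 + 2*|sqrt(5)/2 + 5/2|^2 + 5*|-1|^2]
  = (1/10)[(25) + (15 - 5*sqrt(5)) + (5*sqrt(5) + 15) + (5)] = 60/10 = 6.
A character is irreducible iff <chi, chi> = 1, so this representation is reducible.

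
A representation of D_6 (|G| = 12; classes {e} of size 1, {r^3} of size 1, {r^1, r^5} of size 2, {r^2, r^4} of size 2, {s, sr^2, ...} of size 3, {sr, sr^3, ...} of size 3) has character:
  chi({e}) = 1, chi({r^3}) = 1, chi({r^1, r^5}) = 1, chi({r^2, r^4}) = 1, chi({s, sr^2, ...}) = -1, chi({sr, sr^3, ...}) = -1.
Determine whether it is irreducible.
Irreducible: <chi, chi> = 1.

Derivation: <chi, chi> = (1/|G|) sum_C |C| * |chi(C)|^2 = (1/12)[1*|1|^2 + 1*|1|^2 + 2*|1|^2 + 2*|1|^2 + 3*|-1|^2 + 3*|-1|^2]
  = (1/12)[(1) + (1) + (2) + (2) + (3) + (3)] = 12/12 = 1.
A character is irreducible iff <chi, chi> = 1, so this representation is irreducible.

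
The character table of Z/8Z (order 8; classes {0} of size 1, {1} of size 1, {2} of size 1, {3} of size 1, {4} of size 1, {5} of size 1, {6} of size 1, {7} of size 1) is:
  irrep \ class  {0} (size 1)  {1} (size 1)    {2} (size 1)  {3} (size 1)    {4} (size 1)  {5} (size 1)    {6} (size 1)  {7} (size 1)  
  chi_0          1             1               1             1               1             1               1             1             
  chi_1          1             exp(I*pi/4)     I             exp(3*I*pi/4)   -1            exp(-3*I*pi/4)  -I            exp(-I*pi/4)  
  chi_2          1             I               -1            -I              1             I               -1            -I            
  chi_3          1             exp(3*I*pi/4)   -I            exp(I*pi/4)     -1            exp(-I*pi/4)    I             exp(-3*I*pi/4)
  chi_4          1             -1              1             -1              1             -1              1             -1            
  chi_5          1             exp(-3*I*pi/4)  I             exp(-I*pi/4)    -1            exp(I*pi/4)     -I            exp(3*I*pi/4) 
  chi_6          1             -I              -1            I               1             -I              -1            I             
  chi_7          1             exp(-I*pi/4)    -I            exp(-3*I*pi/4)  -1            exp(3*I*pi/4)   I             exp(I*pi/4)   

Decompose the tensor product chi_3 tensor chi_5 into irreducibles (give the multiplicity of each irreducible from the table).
chi_3 tensor chi_5 = chi_0 (all other irreducibles have multiplicity 0).

Solution. The character of a tensor product is the pointwise product (chi_3 * chi_5)(C) = chi_3(C) * chi_5(C):
  {0}: (1)*(1), {1}: (exp(3*I*pi/4))*(exp(-3*I*pi/4)), {2}: (-I)*(I), {3}: (exp(I*pi/4))*(exp(-I*pi/4)), {4}: (-1)*(-1), {5}: (exp(-I*pi/4))*(exp(I*pi/4)), {6}: (I)*(-I), {7}: (exp(-3*I*pi/4))*(exp(3*I*pi/4))
so (chi_3 * chi_5) takes values
  {0} -> 1, {1} -> 1, {2} -> 1, {3} -> 1, {4} -> 1, {5} -> 1, {6} -> 1, {7} -> 1.
Now take the inner product of this character with each irreducible chi from the table, <chi_3*chi_5, chi> = (1/8) sum_C |C| (chi_3*chi_5)(C) conj(chi(C)):
  <chi_3*chi_5, chi_0> = (1/8)[1*(1)*conj(1) + 1*(1)*conj(1) + 1*(1)*conj(1) + 1*(1)*conj(1) + 1*(1)*conj(1) + 1*(1)*conj(1) + 1*(1)*conj(1) + 1*(1)*conj(1)]
      = (1/8)[(1) + (1) + (1) + (1) + (1) + (1) + (1) + (1)] = 8/8 = 1
  <chi_3*chi_5, chi_1> = (1/8)[1*(1)*conj(1) + 1*(1)*conj(exp(I*pi/4)) + 1*(1)*conj(I) + 1*(1)*conj(exp(3*I*pi/4)) + 1*(1)*conj(-1) + 1*(1)*conj(exp(-3*I*pi/4)) + 1*(1)*conj(-I) + 1*(1)*conj(exp(-I*pi/4))]
      = (1/8)[(1) + (exp(-I*pi/4)) + (-I) + (exp(-3*I*pi/4)) + (-1) + (exp(3*I*pi/4)) + (I) + (exp(I*pi/4))] = 0/8 = 0
  <chi_3*chi_5, chi_2> = (1/8)[1*(1)*conj(1) + 1*(1)*conj(I) + 1*(1)*conj(-1) + 1*(1)*conj(-I) + 1*(1)*conj(1) + 1*(1)*conj(I) + 1*(1)*conj(-1) + 1*(1)*conj(-I)]
      = (1/8)[(1) + (-I) + (-1) + (I) + (1) + (-I) + (-1) + (I)] = 0/8 = 0
  <chi_3*chi_5, chi_3> = (1/8)[1*(1)*conj(1) + 1*(1)*conj(exp(3*I*pi/4)) + 1*(1)*conj(-I) + 1*(1)*conj(exp(I*pi/4)) + 1*(1)*conj(-1) + 1*(1)*conj(exp(-I*pi/4)) + 1*(1)*conj(I) + 1*(1)*conj(exp(-3*I*pi/4))]
      = (1/8)[(1) + (exp(-3*I*pi/4)) + (I) + (exp(-I*pi/4)) + (-1) + (exp(I*pi/4)) + (-I) + (exp(3*I*pi/4))] = 0/8 = 0
  <chi_3*chi_5, chi_4> = (1/8)[1*(1)*conj(1) + 1*(1)*conj(-1) + 1*(1)*conj(1) + 1*(1)*conj(-1) + 1*(1)*conj(1) + 1*(1)*conj(-1) + 1*(1)*conj(1) + 1*(1)*conj(-1)]
      = (1/8)[(1) + (-1) + (1) + (-1) + (1) + (-1) + (1) + (-1)] = 0/8 = 0
  <chi_3*chi_5, chi_5> = (1/8)[1*(1)*conj(1) + 1*(1)*conj(exp(-3*I*pi/4)) + 1*(1)*conj(I) + 1*(1)*conj(exp(-I*pi/4)) + 1*(1)*conj(-1) + 1*(1)*conj(exp(I*pi/4)) + 1*(1)*conj(-I) + 1*(1)*conj(exp(3*I*pi/4))]
      = (1/8)[(1) + (exp(3*I*pi/4)) + (-I) + (exp(I*pi/4)) + (-1) + (exp(-I*pi/4)) + (I) + (exp(-3*I*pi/4))] = 0/8 = 0
  <chi_3*chi_5, chi_6> = (1/8)[1*(1)*conj(1) + 1*(1)*conj(-I) + 1*(1)*conj(-1) + 1*(1)*conj(I) + 1*(1)*conj(1) + 1*(1)*conj(-I) + 1*(1)*conj(-1) + 1*(1)*conj(I)]
      = (1/8)[(1) + (I) + (-1) + (-I) + (1) + (I) + (-1) + (-I)] = 0/8 = 0
  <chi_3*chi_5, chi_7> = (1/8)[1*(1)*conj(1) + 1*(1)*conj(exp(-I*pi/4)) + 1*(1)*conj(-I) + 1*(1)*conj(exp(-3*I*pi/4)) + 1*(1)*conj(-1) + 1*(1)*conj(exp(3*I*pi/4)) + 1*(1)*conj(I) + 1*(1)*conj(exp(I*pi/4))]
      = (1/8)[(1) + (exp(I*pi/4)) + (I) + (exp(3*I*pi/4)) + (-1) + (exp(-3*I*pi/4)) + (-I) + (exp(-I*pi/4))] = 0/8 = 0
(Exp terms are combined using exp(i*s)*conj(exp(i*t)) = exp(i*(s-t)), and sums of them are collapsed using the identity that for every m > 1 the m distinct m-th roots of unity sum to 0, e.g. 1 + exp(2*I*pi/3) + exp(-2*I*pi/3) = 0.)
Hence the multiplicities are chi_0: 1. Dimension check: dim(chi_3)*dim(chi_5) = 1*1 = 1 and sum (mult * dim) = 1*1 = 1.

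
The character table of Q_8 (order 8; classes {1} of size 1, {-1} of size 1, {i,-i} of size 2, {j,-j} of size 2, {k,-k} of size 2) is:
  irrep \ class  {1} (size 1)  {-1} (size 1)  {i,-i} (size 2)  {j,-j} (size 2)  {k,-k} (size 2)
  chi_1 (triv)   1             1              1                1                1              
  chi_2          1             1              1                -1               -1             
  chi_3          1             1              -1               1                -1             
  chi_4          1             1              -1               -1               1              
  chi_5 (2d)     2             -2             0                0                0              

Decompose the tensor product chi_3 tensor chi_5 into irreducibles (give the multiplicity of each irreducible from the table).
chi_3 tensor chi_5 = chi_5 (all other irreducibles have multiplicity 0).

Derivation: The character of a tensor product is the pointwise product (chi_3 * chi_5)(C) = chi_3(C) * chi_5(C):
  {1}: (1)*(2), {-1}: (1)*(-2), {i,-i}: (-1)*(0), {j,-j}: (1)*(0), {k,-k}: (-1)*(0)
so (chi_3 * chi_5) takes values
  {1} -> 2, {-1} -> -2, {i,-i} -> 0, {j,-j} -> 0, {k,-k} -> 0.
Now take the inner product of this character with each irreducible chi from the table, <chi_3*chi_5, chi> = (1/8) sum_C |C| (chi_3*chi_5)(C) conj(chi(C)):
  <chi_3*chi_5, chi_1> = (1/8)[1*(2)*conj(1) + 1*(-2)*conj(1) + 2*(0)*conj(1) + 2*(0)*conj(1) + 2*(0)*conj(1)]
      = (1/8)[(2) + (-2) + (0) + (0) + (0)] = 0/8 = 0
  <chi_3*chi_5, chi_2> = (1/8)[1*(2)*conj(1) + 1*(-2)*conj(1) + 2*(0)*conj(1) + 2*(0)*conj(-1) + 2*(0)*conj(-1)]
      = (1/8)[(2) + (-2) + (0) + (0) + (0)] = 0/8 = 0
  <chi_3*chi_5, chi_3> = (1/8)[1*(2)*conj(1) + 1*(-2)*conj(1) + 2*(0)*conj(-1) + 2*(0)*conj(1) + 2*(0)*conj(-1)]
      = (1/8)[(2) + (-2) + (0) + (0) + (0)] = 0/8 = 0
  <chi_3*chi_5, chi_4> = (1/8)[1*(2)*conj(1) + 1*(-2)*conj(1) + 2*(0)*conj(-1) + 2*(0)*conj(-1) + 2*(0)*conj(1)]
      = (1/8)[(2) + (-2) + (0) + (0) + (0)] = 0/8 = 0
  <chi_3*chi_5, chi_5> = (1/8)[1*(2)*conj(2) + 1*(-2)*conj(-2) + 2*(0)*conj(0) + 2*(0)*conj(0) + 2*(0)*conj(0)]
      = (1/8)[(4) + (4) + (0) + (0) + (0)] = 8/8 = 1
Hence the multiplicities are chi_5: 1. Dimension check: dim(chi_3)*dim(chi_5) = 1*2 = 2 and sum (mult * dim) = 1*2 = 2.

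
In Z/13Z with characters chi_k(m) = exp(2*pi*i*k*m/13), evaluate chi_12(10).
chi_12(10) = zeta_13^120 = exp(6*I*pi/13)

Argument: chi_12(10) = zeta_13^(12*10) = zeta_13^120. Since zeta_13^13 = 1, this equals zeta_13^3 = exp(2*pi*i*3/13) = exp(6*I*pi/13).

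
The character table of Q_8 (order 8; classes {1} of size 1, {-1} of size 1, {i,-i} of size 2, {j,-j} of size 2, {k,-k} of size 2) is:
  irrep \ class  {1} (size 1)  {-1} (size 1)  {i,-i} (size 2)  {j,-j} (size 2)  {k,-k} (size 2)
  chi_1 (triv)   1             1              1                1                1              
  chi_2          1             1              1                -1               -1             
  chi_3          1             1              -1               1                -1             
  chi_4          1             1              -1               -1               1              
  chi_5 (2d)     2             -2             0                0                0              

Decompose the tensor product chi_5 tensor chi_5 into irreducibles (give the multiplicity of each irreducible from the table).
chi_5 tensor chi_5 = chi_1 + chi_2 + chi_3 + chi_4 (all other irreducibles have multiplicity 0).

Details: The character of a tensor product is the pointwise product (chi_5 * chi_5)(C) = chi_5(C) * chi_5(C):
  {1}: (2)*(2), {-1}: (-2)*(-2), {i,-i}: (0)*(0), {j,-j}: (0)*(0), {k,-k}: (0)*(0)
so (chi_5 * chi_5) takes values
  {1} -> 4, {-1} -> 4, {i,-i} -> 0, {j,-j} -> 0, {k,-k} -> 0.
Now take the inner product of this character with each irreducible chi from the table, <chi_5*chi_5, chi> = (1/8) sum_C |C| (chi_5*chi_5)(C) conj(chi(C)):
  <chi_5*chi_5, chi_1> = (1/8)[1*(4)*conj(1) + 1*(4)*conj(1) + 2*(0)*conj(1) + 2*(0)*conj(1) + 2*(0)*conj(1)]
      = (1/8)[(4) + (4) + (0) + (0) + (0)] = 8/8 = 1
  <chi_5*chi_5, chi_2> = (1/8)[1*(4)*conj(1) + 1*(4)*conj(1) + 2*(0)*conj(1) + 2*(0)*conj(-1) + 2*(0)*conj(-1)]
      = (1/8)[(4) + (4) + (0) + (0) + (0)] = 8/8 = 1
  <chi_5*chi_5, chi_3> = (1/8)[1*(4)*conj(1) + 1*(4)*conj(1) + 2*(0)*conj(-1) + 2*(0)*conj(1) + 2*(0)*conj(-1)]
      = (1/8)[(4) + (4) + (0) + (0) + (0)] = 8/8 = 1
  <chi_5*chi_5, chi_4> = (1/8)[1*(4)*conj(1) + 1*(4)*conj(1) + 2*(0)*conj(-1) + 2*(0)*conj(-1) + 2*(0)*conj(1)]
      = (1/8)[(4) + (4) + (0) + (0) + (0)] = 8/8 = 1
  <chi_5*chi_5, chi_5> = (1/8)[1*(4)*conj(2) + 1*(4)*conj(-2) + 2*(0)*conj(0) + 2*(0)*conj(0) + 2*(0)*conj(0)]
      = (1/8)[(8) + (-8) + (0) + (0) + (0)] = 0/8 = 0
Hence the multiplicities are chi_1: 1, chi_2: 1, chi_3: 1, chi_4: 1. Dimension check: dim(chi_5)*dim(chi_5) = 2*2 = 4 and sum (mult * dim) = 1*1 + 1*1 + 1*1 + 1*1 = 4.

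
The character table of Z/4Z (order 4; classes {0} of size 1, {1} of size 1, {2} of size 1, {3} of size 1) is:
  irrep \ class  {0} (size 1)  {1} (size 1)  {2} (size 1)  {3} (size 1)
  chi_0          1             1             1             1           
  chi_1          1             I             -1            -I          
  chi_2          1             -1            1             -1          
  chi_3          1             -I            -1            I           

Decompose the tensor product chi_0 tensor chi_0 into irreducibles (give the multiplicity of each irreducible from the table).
chi_0 tensor chi_0 = chi_0 (all other irreducibles have multiplicity 0).

Solution. The character of a tensor product is the pointwise product (chi_0 * chi_0)(C) = chi_0(C) * chi_0(C):
  {0}: (1)*(1), {1}: (1)*(1), {2}: (1)*(1), {3}: (1)*(1)
so (chi_0 * chi_0) takes values
  {0} -> 1, {1} -> 1, {2} -> 1, {3} -> 1.
Now take the inner product of this character with each irreducible chi from the table, <chi_0*chi_0, chi> = (1/4) sum_C |C| (chi_0*chi_0)(C) conj(chi(C)):
  <chi_0*chi_0, chi_0> = (1/4)[1*(1)*conj(1) + 1*(1)*conj(1) + 1*(1)*conj(1) + 1*(1)*conj(1)]
      = (1/4)[(1) + (1) + (1) + (1)] = 4/4 = 1
  <chi_0*chi_0, chi_1> = (1/4)[1*(1)*conj(1) + 1*(1)*conj(I) + 1*(1)*conj(-1) + 1*(1)*conj(-I)]
      = (1/4)[(1) + (-I) + (-1) + (I)] = 0/4 = 0
  <chi_0*chi_0, chi_2> = (1/4)[1*(1)*conj(1) + 1*(1)*conj(-1) + 1*(1)*conj(1) + 1*(1)*conj(-1)]
      = (1/4)[(1) + (-1) + (1) + (-1)] = 0/4 = 0
  <chi_0*chi_0, chi_3> = (1/4)[1*(1)*conj(1) + 1*(1)*conj(-I) + 1*(1)*conj(-1) + 1*(1)*conj(I)]
      = (1/4)[(1) + (I) + (-1) + (-I)] = 0/4 = 0
(Exp terms are combined using exp(i*s)*conj(exp(i*t)) = exp(i*(s-t)), and sums of them are collapsed using the identity that for every m > 1 the m distinct m-th roots of unity sum to 0, e.g. 1 + exp(2*I*pi/3) + exp(-2*I*pi/3) = 0.)
Hence the multiplicities are chi_0: 1. Dimension check: dim(chi_0)*dim(chi_0) = 1*1 = 1 and sum (mult * dim) = 1*1 = 1.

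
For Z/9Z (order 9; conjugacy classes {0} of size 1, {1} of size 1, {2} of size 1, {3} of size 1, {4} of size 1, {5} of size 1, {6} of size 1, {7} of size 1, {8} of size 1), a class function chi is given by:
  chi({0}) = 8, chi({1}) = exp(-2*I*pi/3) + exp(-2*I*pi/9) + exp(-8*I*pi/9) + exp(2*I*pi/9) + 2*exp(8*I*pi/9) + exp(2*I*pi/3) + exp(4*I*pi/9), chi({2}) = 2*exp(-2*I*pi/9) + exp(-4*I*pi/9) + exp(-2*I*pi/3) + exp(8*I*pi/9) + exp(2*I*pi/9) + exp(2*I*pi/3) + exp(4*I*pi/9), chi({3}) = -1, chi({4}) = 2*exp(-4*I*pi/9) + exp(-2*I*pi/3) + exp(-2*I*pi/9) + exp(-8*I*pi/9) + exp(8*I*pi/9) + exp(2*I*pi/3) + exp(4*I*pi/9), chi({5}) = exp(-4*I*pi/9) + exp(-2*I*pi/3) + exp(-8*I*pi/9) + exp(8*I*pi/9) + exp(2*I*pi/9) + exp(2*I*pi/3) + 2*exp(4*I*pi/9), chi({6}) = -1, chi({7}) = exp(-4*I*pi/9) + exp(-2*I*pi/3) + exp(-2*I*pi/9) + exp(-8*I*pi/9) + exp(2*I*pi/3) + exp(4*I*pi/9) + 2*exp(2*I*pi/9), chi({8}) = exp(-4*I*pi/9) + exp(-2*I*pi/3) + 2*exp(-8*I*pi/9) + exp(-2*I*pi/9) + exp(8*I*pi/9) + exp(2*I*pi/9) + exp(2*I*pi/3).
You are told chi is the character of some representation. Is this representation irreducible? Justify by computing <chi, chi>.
Not irreducible (reducible): <chi, chi> = 10 > 1.

Argument: <chi, chi> = (1/|G|) sum_C |C| * |chi(C)|^2 = (1/9)[1*|8|^2 + 1*|exp(-2*I*pi/3) + exp(-2*I*pi/9) + exp(-8*I*pi/9) + exp(2*I*pi/9) + 2*exp(8*I*pi/9) + exp(2*I*pi/3) + exp(4*I*pi/9)|^2 + 1*|2*exp(-2*I*pi/9) + exp(-4*I*pi/9) + exp(-2*I*pi/3) + exp(8*I*pi/9) + exp(2*I*pi/9) + exp(2*I*pi/3) + exp(4*I*pi/9)|^2 + 1*|-1|^2 + 1*|2*exp(-4*I*pi/9) + exp(-2*I*pi/3) + exp(-2*I*pi/9) + exp(-8*I*pi/9) + exp(8*I*pi/9) + exp(2*I*pi/3) + exp(4*I*pi/9)|^2 + 1*|exp(-4*I*pi/9) + exp(-2*I*pi/3) + exp(-8*I*pi/9) + exp(8*I*pi/9) + exp(2*I*pi/9) + exp(2*I*pi/3) + 2*exp(4*I*pi/9)|^2 + 1*|-1|^2 + 1*|exp(-4*I*pi/9) + exp(-2*I*pi/3) + exp(-2*I*pi/9) + exp(-8*I*pi/9) + exp(2*I*pi/3) + exp(4*I*pi/9) + 2*exp(2*I*pi/9)|^2 + 1*|exp(-4*I*pi/9) + exp(-2*I*pi/3) + 2*exp(-8*I*pi/9) + exp(-2*I*pi/9) + exp(8*I*pi/9) + exp(2*I*pi/9) + exp(2*I*pi/3)|^2]
  = (1/9)[(64) + (10 + 8*exp(-4*I*pi/9) + 6*exp(-2*I*pi/3) + 7*exp(-2*I*pi/9) + 6*exp(-8*I*pi/9) + 6*exp(8*I*pi/9) + 7*exp(2*I*pi/9) + 6*exp(2*I*pi/3) + 8*exp(4*I*pi/9)) + (10 + 7*exp(-4*I*pi/9) + 6*exp(-2*I*pi/3) + 6*exp(-2*I*pi/9) + 8*exp(-8*I*pi/9) + 8*exp(8*I*pi/9) + 6*exp(2*I*pi/9) + 6*exp(2*I*pi/3) + 7*exp(4*I*pi/9)) + (1) + (10 + 6*exp(-4*I*pi/9) + 6*exp(-2*I*pi/3) + 8*exp(-2*I*pi/9) + 7*exp(-8*I*pi/9) + 7*exp(8*I*pi/9) + 8*exp(2*I*pi/9) + 6*exp(2*I*pi/3) + 6*exp(4*I*pi/9)) + (10 + 6*exp(-4*I*pi/9) + 6*exp(-2*I*pi/3) + 8*exp(-2*I*pi/9) + 7*exp(-8*I*pi/9) + 7*exp(8*I*pi/9) + 8*exp(2*I*pi/9) + 6*exp(2*I*pi/3) + 6*exp(4*I*pi/9)) + (1) + (10 + 7*exp(-4*I*pi/9) + 6*exp(-2*I*pi/3) + 6*exp(-2*I*pi/9) + 8*exp(-8*I*pi/9) + 8*exp(8*I*pi/9) + 6*exp(2*I*pi/9) + 6*exp(2*I*pi/3) + 7*exp(4*I*pi/9)) + (10 + 8*exp(-4*I*pi/9) + 6*exp(-2*I*pi/3) + 7*exp(-2*I*pi/9) + 6*exp(-8*I*pi/9) + 6*exp(8*I*pi/9) + 7*exp(2*I*pi/9) + 6*exp(2*I*pi/3) + 8*exp(4*I*pi/9))] = 90/9 = 10.
(Exp terms are combined using exp(i*s)*conj(exp(i*t)) = exp(i*(s-t)), and sums of them are collapsed using the identity that for every m > 1 the m distinct m-th roots of unity sum to 0, e.g. 1 + exp(2*I*pi/3) + exp(-2*I*pi/3) = 0.)
A character is irreducible iff <chi, chi> = 1, so this representation is reducible.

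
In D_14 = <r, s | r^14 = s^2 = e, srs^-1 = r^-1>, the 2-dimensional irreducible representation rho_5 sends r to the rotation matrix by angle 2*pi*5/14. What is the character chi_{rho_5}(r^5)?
chi_{rho_5}(r^5) = 2*cos(2*pi*5*5/14) = 2*cos(3*pi/7)

Proof sketch: rho_5(r^5) is rotation by angle 2*pi*5*5/14, whose trace is 2*cos(2*pi*5*5/14) = 2*cos(3*pi/7).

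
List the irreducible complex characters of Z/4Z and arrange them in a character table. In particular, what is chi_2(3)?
Character table of Z/4Z (irreps indexed chi_0,...,chi_3 with chi_k(m) = zeta_4^(k*m), zeta_4 = exp(2*pi*i/4)):
  irrep \ class  {0} (size 1)  {1} (size 1)  {2} (size 1)  {3} (size 1)
  chi_0          1             1             1             1           
  chi_1          1             I             -1            -I          
  chi_2          1             -1            1             -1          
  chi_3          1             -I            -1            I           

Spot check: chi_2(3) = zeta_4^(2*3) = zeta_4^6 = -1.

Reasoning: Z/4Z is abelian, so all 4 irreducible complex representations are 1-dimensional. They are given by chi_k(m) = zeta_4^(k*m) for k = 0,...,3. Row orthogonality: sum_m chi_k(m) conj(chi_l(m)) = 4 * [k = l].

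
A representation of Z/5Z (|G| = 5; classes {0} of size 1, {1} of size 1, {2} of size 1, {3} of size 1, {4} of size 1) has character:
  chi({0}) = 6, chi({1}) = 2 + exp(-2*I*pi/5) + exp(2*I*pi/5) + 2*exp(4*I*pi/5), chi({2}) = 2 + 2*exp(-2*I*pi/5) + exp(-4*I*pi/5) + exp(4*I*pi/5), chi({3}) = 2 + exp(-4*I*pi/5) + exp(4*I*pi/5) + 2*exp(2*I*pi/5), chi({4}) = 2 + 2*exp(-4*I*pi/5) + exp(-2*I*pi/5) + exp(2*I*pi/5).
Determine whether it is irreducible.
Not irreducible (reducible): <chi, chi> = 10 > 1.

Explanation: <chi, chi> = (1/|G|) sum_C |C| * |chi(C)|^2 = (1/5)[1*|6|^2 + 1*|2 + exp(-2*I*pi/5) + exp(2*I*pi/5) + 2*exp(4*I*pi/5)|^2 + 1*|2 + 2*exp(-2*I*pi/5) + exp(-4*I*pi/5) + exp(4*I*pi/5)|^2 + 1*|2 + exp(-4*I*pi/5) + exp(4*I*pi/5) + 2*exp(2*I*pi/5)|^2 + 1*|2 + 2*exp(-4*I*pi/5) + exp(-2*I*pi/5) + exp(2*I*pi/5)|^2]
  = (1/5)[(36) + (10 + 6*exp(-2*I*pi/5) + 7*exp(-4*I*pi/5) + 7*exp(4*I*pi/5) + 6*exp(2*I*pi/5)) + (10 + 7*exp(-2*I*pi/5) + 6*exp(-4*I*pi/5) + 6*exp(4*I*pi/5) + 7*exp(2*I*pi/5)) + (10 + 7*exp(-2*I*pi/5) + 6*exp(-4*I*pi/5) + 6*exp(4*I*pi/5) + 7*exp(2*I*pi/5)) + (10 + 6*exp(-2*I*pi/5) + 7*exp(-4*I*pi/5) + 7*exp(4*I*pi/5) + 6*exp(2*I*pi/5))] = 50/5 = 10.
(Exp terms are combined using exp(i*s)*conj(exp(i*t)) = exp(i*(s-t)), and sums of them are collapsed using the identity that for every m > 1 the m distinct m-th roots of unity sum to 0, e.g. 1 + exp(2*I*pi/3) + exp(-2*I*pi/3) = 0.)
A character is irreducible iff <chi, chi> = 1, so this representation is reducible.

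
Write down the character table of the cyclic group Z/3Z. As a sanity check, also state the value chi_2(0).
Character table of Z/3Z (irreps indexed chi_0,...,chi_2 with chi_k(m) = zeta_3^(k*m), zeta_3 = exp(2*pi*i/3)):
  irrep \ class  {0} (size 1)  {1} (size 1)    {2} (size 1)  
  chi_0          1             1               1             
  chi_1          1             exp(2*I*pi/3)   exp(-2*I*pi/3)
  chi_2          1             exp(-2*I*pi/3)  exp(2*I*pi/3) 

Spot check: chi_2(0) = zeta_3^(2*0) = zeta_3^0 = 1.

Working: Z/3Z is abelian, so all 3 irreducible complex representations are 1-dimensional. They are given by chi_k(m) = zeta_3^(k*m) for k = 0,...,2. Row orthogonality: sum_m chi_k(m) conj(chi_l(m)) = 3 * [k = l].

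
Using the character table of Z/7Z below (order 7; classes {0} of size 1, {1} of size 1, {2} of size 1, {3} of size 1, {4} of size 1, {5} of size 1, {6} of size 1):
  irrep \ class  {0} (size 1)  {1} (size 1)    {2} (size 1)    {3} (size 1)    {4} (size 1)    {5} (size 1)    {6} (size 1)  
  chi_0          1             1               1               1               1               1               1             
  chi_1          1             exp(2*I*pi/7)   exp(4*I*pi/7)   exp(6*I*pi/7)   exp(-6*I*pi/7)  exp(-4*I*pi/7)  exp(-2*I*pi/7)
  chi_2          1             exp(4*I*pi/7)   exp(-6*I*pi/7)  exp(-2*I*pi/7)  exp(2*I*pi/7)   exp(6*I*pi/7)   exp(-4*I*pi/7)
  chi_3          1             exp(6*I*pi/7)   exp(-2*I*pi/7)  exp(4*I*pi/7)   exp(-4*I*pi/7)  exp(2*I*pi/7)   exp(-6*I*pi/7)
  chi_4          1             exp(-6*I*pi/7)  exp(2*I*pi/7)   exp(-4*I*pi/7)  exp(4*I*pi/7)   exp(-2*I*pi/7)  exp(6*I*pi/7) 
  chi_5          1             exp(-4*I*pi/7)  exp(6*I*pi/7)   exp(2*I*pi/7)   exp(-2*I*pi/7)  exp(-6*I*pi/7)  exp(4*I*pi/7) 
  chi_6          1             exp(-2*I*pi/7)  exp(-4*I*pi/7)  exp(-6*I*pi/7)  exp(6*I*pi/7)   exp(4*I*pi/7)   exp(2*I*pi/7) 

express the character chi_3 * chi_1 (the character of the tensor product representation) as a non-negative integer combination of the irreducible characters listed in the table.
chi_3 tensor chi_1 = chi_4 (all other irreducibles have multiplicity 0).

Solution. The character of a tensor product is the pointwise product (chi_3 * chi_1)(C) = chi_3(C) * chi_1(C):
  {0}: (1)*(1), {1}: (exp(6*I*pi/7))*(exp(2*I*pi/7)), {2}: (exp(-2*I*pi/7))*(exp(4*I*pi/7)), {3}: (exp(4*I*pi/7))*(exp(6*I*pi/7)), {4}: (exp(-4*I*pi/7))*(exp(-6*I*pi/7)), {5}: (exp(2*I*pi/7))*(exp(-4*I*pi/7)), {6}: (exp(-6*I*pi/7))*(exp(-2*I*pi/7))
so (chi_3 * chi_1) takes values
  {0} -> 1, {1} -> exp(-6*I*pi/7), {2} -> exp(2*I*pi/7), {3} -> exp(-4*I*pi/7), {4} -> exp(4*I*pi/7), {5} -> exp(-2*I*pi/7), {6} -> exp(6*I*pi/7).
Now take the inner product of this character with each irreducible chi from the table, <chi_3*chi_1, chi> = (1/7) sum_C |C| (chi_3*chi_1)(C) conj(chi(C)):
  <chi_3*chi_1, chi_0> = (1/7)[1*(1)*conj(1) + 1*(exp(-6*I*pi/7))*conj(1) + 1*(exp(2*I*pi/7))*conj(1) + 1*(exp(-4*I*pi/7))*conj(1) + 1*(exp(4*I*pi/7))*conj(1) + 1*(exp(-2*I*pi/7))*conj(1) + 1*(exp(6*I*pi/7))*conj(1)]
      = (1/7)[(1) + (exp(-6*I*pi/7)) + (exp(2*I*pi/7)) + (exp(-4*I*pi/7)) + (exp(4*I*pi/7)) + (exp(-2*I*pi/7)) + (exp(6*I*pi/7))] = 0/7 = 0
  <chi_3*chi_1, chi_1> = (1/7)[1*(1)*conj(1) + 1*(exp(-6*I*pi/7))*conj(exp(2*I*pi/7)) + 1*(exp(2*I*pi/7))*conj(exp(4*I*pi/7)) + 1*(exp(-4*I*pi/7))*conj(exp(6*I*pi/7)) + 1*(exp(4*I*pi/7))*conj(exp(-6*I*pi/7)) + 1*(exp(-2*I*pi/7))*conj(exp(-4*I*pi/7)) + 1*(exp(6*I*pi/7))*conj(exp(-2*I*pi/7))]
      = (1/7)[(1) + (exp(6*I*pi/7)) + (exp(-2*I*pi/7)) + (exp(4*I*pi/7)) + (exp(-4*I*pi/7)) + (exp(2*I*pi/7)) + (exp(-6*I*pi/7))] = 0/7 = 0
  <chi_3*chi_1, chi_2> = (1/7)[1*(1)*conj(1) + 1*(exp(-6*I*pi/7))*conj(exp(4*I*pi/7)) + 1*(exp(2*I*pi/7))*conj(exp(-6*I*pi/7)) + 1*(exp(-4*I*pi/7))*conj(exp(-2*I*pi/7)) + 1*(exp(4*I*pi/7))*conj(exp(2*I*pi/7)) + 1*(exp(-2*I*pi/7))*conj(exp(6*I*pi/7)) + 1*(exp(6*I*pi/7))*conj(exp(-4*I*pi/7))]
      = (1/7)[(1) + (exp(4*I*pi/7)) + (exp(-6*I*pi/7)) + (exp(-2*I*pi/7)) + (exp(2*I*pi/7)) + (exp(6*I*pi/7)) + (exp(-4*I*pi/7))] = 0/7 = 0
  <chi_3*chi_1, chi_3> = (1/7)[1*(1)*conj(1) + 1*(exp(-6*I*pi/7))*conj(exp(6*I*pi/7)) + 1*(exp(2*I*pi/7))*conj(exp(-2*I*pi/7)) + 1*(exp(-4*I*pi/7))*conj(exp(4*I*pi/7)) + 1*(exp(4*I*pi/7))*conj(exp(-4*I*pi/7)) + 1*(exp(-2*I*pi/7))*conj(exp(2*I*pi/7)) + 1*(exp(6*I*pi/7))*conj(exp(-6*I*pi/7))]
      = (1/7)[(1) + (exp(2*I*pi/7)) + (exp(4*I*pi/7)) + (exp(6*I*pi/7)) + (exp(-6*I*pi/7)) + (exp(-4*I*pi/7)) + (exp(-2*I*pi/7))] = 0/7 = 0
  <chi_3*chi_1, chi_4> = (1/7)[1*(1)*conj(1) + 1*(exp(-6*I*pi/7))*conj(exp(-6*I*pi/7)) + 1*(exp(2*I*pi/7))*conj(exp(2*I*pi/7)) + 1*(exp(-4*I*pi/7))*conj(exp(-4*I*pi/7)) + 1*(exp(4*I*pi/7))*conj(exp(4*I*pi/7)) + 1*(exp(-2*I*pi/7))*conj(exp(-2*I*pi/7)) + 1*(exp(6*I*pi/7))*conj(exp(6*I*pi/7))]
      = (1/7)[(1) + (1) + (1) + (1) + (1) + (1) + (1)] = 7/7 = 1
  <chi_3*chi_1, chi_5> = (1/7)[1*(1)*conj(1) + 1*(exp(-6*I*pi/7))*conj(exp(-4*I*pi/7)) + 1*(exp(2*I*pi/7))*conj(exp(6*I*pi/7)) + 1*(exp(-4*I*pi/7))*conj(exp(2*I*pi/7)) + 1*(exp(4*I*pi/7))*conj(exp(-2*I*pi/7)) + 1*(exp(-2*I*pi/7))*conj(exp(-6*I*pi/7)) + 1*(exp(6*I*pi/7))*conj(exp(4*I*pi/7))]
      = (1/7)[(1) + (exp(-2*I*pi/7)) + (exp(-4*I*pi/7)) + (exp(-6*I*pi/7)) + (exp(6*I*pi/7)) + (exp(4*I*pi/7)) + (exp(2*I*pi/7))] = 0/7 = 0
  <chi_3*chi_1, chi_6> = (1/7)[1*(1)*conj(1) + 1*(exp(-6*I*pi/7))*conj(exp(-2*I*pi/7)) + 1*(exp(2*I*pi/7))*conj(exp(-4*I*pi/7)) + 1*(exp(-4*I*pi/7))*conj(exp(-6*I*pi/7)) + 1*(exp(4*I*pi/7))*conj(exp(6*I*pi/7)) + 1*(exp(-2*I*pi/7))*conj(exp(4*I*pi/7)) + 1*(exp(6*I*pi/7))*conj(exp(2*I*pi/7))]
      = (1/7)[(1) + (exp(-4*I*pi/7)) + (exp(6*I*pi/7)) + (exp(2*I*pi/7)) + (exp(-2*I*pi/7)) + (exp(-6*I*pi/7)) + (exp(4*I*pi/7))] = 0/7 = 0
(Exp terms are combined using exp(i*s)*conj(exp(i*t)) = exp(i*(s-t)), and sums of them are collapsed using the identity that for every m > 1 the m distinct m-th roots of unity sum to 0, e.g. 1 + exp(2*I*pi/3) + exp(-2*I*pi/3) = 0.)
Hence the multiplicities are chi_4: 1. Dimension check: dim(chi_3)*dim(chi_1) = 1*1 = 1 and sum (mult * dim) = 1*1 = 1.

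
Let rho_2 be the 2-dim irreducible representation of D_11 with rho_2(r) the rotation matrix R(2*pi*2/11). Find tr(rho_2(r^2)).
chi_{rho_2}(r^2) = 2*cos(2*pi*2*2/11) = -2*cos(3*pi/11)

Reasoning: rho_2(r^2) is rotation by angle 2*pi*2*2/11, whose trace is 2*cos(2*pi*2*2/11) = -2*cos(3*pi/11).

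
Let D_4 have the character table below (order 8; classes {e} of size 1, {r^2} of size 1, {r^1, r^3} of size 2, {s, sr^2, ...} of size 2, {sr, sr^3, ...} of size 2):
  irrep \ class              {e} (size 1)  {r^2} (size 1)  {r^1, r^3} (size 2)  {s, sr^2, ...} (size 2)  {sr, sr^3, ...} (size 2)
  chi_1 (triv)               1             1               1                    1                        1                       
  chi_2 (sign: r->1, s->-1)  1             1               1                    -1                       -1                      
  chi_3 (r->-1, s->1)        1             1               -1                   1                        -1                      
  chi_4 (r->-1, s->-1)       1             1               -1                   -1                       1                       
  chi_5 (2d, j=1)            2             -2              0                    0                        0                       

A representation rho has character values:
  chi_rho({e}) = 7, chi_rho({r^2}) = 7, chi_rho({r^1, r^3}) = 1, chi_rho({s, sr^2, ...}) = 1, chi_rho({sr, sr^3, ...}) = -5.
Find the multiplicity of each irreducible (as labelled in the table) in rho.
Multiplicities: chi_1: 1, chi_2: 3, chi_3: 3, chi_4: 0, chi_5: 0.

Details: Use <chi_rho, chi> = (1/|G|) sum_C |C| * chi_rho(C) * conj(chi(C)) with |G| = 8 for each irreducible chi in the table:
  <chi_rho, chi_1> = (1/8)[1*(7)*conj(1) + 1*(7)*conj(1) + 2*(1)*conj(1) + 2*(1)*conj(1) + 2*(-5)*conj(1)]
      = (1/8)[(7) + (7) + (2) + (2) + (-10)] = 8/8 = 1
  <chi_rho, chi_2> = (1/8)[1*(7)*conj(1) + 1*(7)*conj(1) + 2*(1)*conj(1) + 2*(1)*conj(-1) + 2*(-5)*conj(-1)]
      = (1/8)[(7) + (7) + (2) + (-2) + (10)] = 24/8 = 3
  <chi_rho, chi_3> = (1/8)[1*(7)*conj(1) + 1*(7)*conj(1) + 2*(1)*conj(-1) + 2*(1)*conj(1) + 2*(-5)*conj(-1)]
      = (1/8)[(7) + (7) + (-2) + (2) + (10)] = 24/8 = 3
  <chi_rho, chi_4> = (1/8)[1*(7)*conj(1) + 1*(7)*conj(1) + 2*(1)*conj(-1) + 2*(1)*conj(-1) + 2*(-5)*conj(1)]
      = (1/8)[(7) + (7) + (-2) + (-2) + (-10)] = 0/8 = 0
  <chi_rho, chi_5> = (1/8)[1*(7)*conj(2) + 1*(7)*conj(-2) + 2*(1)*conj(0) + 2*(1)*conj(0) + 2*(-5)*conj(0)]
      = (1/8)[(14) + (-14) + (0) + (0) + (0)] = 0/8 = 0
Dimension check: dim(rho) = sum (mult * dim) = 1*1 + 3*1 + 3*1 + 0*1 + 0*2 = 7 = chi_rho(e) = 7.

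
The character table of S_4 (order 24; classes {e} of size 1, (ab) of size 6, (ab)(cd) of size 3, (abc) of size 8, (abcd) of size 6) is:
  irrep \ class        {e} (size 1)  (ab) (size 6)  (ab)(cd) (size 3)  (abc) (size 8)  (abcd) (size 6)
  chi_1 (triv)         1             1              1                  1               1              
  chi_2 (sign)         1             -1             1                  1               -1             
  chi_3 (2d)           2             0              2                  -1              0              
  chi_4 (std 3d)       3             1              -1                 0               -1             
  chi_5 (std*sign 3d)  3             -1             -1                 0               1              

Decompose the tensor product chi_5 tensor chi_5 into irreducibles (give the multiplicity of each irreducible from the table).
chi_5 tensor chi_5 = chi_1 + chi_3 + chi_4 + chi_5 (all other irreducibles have multiplicity 0).

Working: The character of a tensor product is the pointwise product (chi_5 * chi_5)(C) = chi_5(C) * chi_5(C):
  {e}: (3)*(3), (ab): (-1)*(-1), (ab)(cd): (-1)*(-1), (abc): (0)*(0), (abcd): (1)*(1)
so (chi_5 * chi_5) takes values
  {e} -> 9, (ab) -> 1, (ab)(cd) -> 1, (abc) -> 0, (abcd) -> 1.
Now take the inner product of this character with each irreducible chi from the table, <chi_5*chi_5, chi> = (1/24) sum_C |C| (chi_5*chi_5)(C) conj(chi(C)):
  <chi_5*chi_5, chi_1> = (1/24)[1*(9)*conj(1) + 6*(1)*conj(1) + 3*(1)*conj(1) + 8*(0)*conj(1) + 6*(1)*conj(1)]
      = (1/24)[(9) + (6) + (3) + (0) + (6)] = 24/24 = 1
  <chi_5*chi_5, chi_2> = (1/24)[1*(9)*conj(1) + 6*(1)*conj(-1) + 3*(1)*conj(1) + 8*(0)*conj(1) + 6*(1)*conj(-1)]
      = (1/24)[(9) + (-6) + (3) + (0) + (-6)] = 0/24 = 0
  <chi_5*chi_5, chi_3> = (1/24)[1*(9)*conj(2) + 6*(1)*conj(0) + 3*(1)*conj(2) + 8*(0)*conj(-1) + 6*(1)*conj(0)]
      = (1/24)[(18) + (0) + (6) + (0) + (0)] = 24/24 = 1
  <chi_5*chi_5, chi_4> = (1/24)[1*(9)*conj(3) + 6*(1)*conj(1) + 3*(1)*conj(-1) + 8*(0)*conj(0) + 6*(1)*conj(-1)]
      = (1/24)[(27) + (6) + (-3) + (0) + (-6)] = 24/24 = 1
  <chi_5*chi_5, chi_5> = (1/24)[1*(9)*conj(3) + 6*(1)*conj(-1) + 3*(1)*conj(-1) + 8*(0)*conj(0) + 6*(1)*conj(1)]
      = (1/24)[(27) + (-6) + (-3) + (0) + (6)] = 24/24 = 1
Hence the multiplicities are chi_1: 1, chi_3: 1, chi_4: 1, chi_5: 1. Dimension check: dim(chi_5)*dim(chi_5) = 3*3 = 9 and sum (mult * dim) = 1*1 + 1*2 + 1*3 + 1*3 = 9.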